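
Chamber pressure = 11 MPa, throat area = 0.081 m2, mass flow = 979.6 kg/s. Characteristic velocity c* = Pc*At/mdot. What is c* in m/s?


c* = 11e6 * 0.081 / 979.6 = 910 m/s

910 m/s


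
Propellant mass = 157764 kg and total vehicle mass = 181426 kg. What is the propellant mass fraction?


PMF = 157764 / 181426 = 0.87

0.87


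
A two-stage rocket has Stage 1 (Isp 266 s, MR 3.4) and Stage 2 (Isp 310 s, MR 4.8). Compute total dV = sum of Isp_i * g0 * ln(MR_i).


dV1 = 266 * 9.81 * ln(3.4) = 3193.4 m/s
dV2 = 310 * 9.81 * ln(4.8) = 4770.3 m/s
Total dV = 3193.4 + 4770.3 = 7963.7 m/s ~ 7964 m/s

7964 m/s


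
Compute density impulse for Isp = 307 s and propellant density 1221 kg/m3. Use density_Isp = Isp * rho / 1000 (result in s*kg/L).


rho*Isp = 307 * 1221 / 1000 = 375 s*kg/L

375 s*kg/L


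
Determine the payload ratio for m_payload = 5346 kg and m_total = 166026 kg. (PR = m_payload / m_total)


PR = 5346 / 166026 = 0.0322

0.0322


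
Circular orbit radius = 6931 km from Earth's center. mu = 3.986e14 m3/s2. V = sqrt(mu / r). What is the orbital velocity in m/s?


V = sqrt(3.986e14 / 6931000) = 7584 m/s

7584 m/s


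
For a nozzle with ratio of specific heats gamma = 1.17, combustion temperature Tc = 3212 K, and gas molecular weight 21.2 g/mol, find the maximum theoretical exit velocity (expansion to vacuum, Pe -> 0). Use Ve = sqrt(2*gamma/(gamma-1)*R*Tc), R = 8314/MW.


R = 8314 / 21.2 = 392.17 J/(kg.K)
Ve = sqrt(2 * 1.17 / (1.17 - 1) * 392.17 * 3212) = 4164 m/s

4164 m/s


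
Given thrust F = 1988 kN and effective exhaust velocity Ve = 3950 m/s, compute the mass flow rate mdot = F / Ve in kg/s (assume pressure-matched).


mdot = F / Ve = 1988000 / 3950 = 503.3 kg/s

503.3 kg/s


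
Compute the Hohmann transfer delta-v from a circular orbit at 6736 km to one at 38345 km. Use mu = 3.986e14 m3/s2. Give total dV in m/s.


V1 = sqrt(mu/r1) = 7692.5 m/s
dV1 = V1*(sqrt(2*r2/(r1+r2)) - 1) = 2340.72 m/s
V2 = sqrt(mu/r2) = 3224.14 m/s
dV2 = V2*(1 - sqrt(2*r1/(r1+r2))) = 1461.62 m/s
Total dV = 3802 m/s

3802 m/s


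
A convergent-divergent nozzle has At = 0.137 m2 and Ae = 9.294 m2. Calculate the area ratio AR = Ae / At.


AR = 9.294 / 0.137 = 67.8

67.8


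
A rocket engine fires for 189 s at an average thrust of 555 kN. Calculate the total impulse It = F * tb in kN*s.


It = 555 * 189 = 104895 kN*s

104895 kN*s


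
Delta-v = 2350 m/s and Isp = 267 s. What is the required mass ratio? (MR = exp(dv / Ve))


Ve = 267 * 9.81 = 2619.27 m/s
MR = exp(2350 / 2619.27) = 2.453

2.453


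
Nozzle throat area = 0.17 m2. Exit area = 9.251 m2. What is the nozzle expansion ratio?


AR = 9.251 / 0.17 = 54.4

54.4


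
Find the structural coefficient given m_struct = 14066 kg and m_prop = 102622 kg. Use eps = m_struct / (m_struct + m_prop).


eps = 14066 / (14066 + 102622) = 0.1205

0.1205


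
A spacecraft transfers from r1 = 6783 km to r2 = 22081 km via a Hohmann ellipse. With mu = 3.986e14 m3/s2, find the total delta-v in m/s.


V1 = sqrt(mu/r1) = 7665.8 m/s
dV1 = V1*(sqrt(2*r2/(r1+r2)) - 1) = 1816.28 m/s
V2 = sqrt(mu/r2) = 4248.73 m/s
dV2 = V2*(1 - sqrt(2*r1/(r1+r2))) = 1335.96 m/s
Total dV = 3152 m/s

3152 m/s


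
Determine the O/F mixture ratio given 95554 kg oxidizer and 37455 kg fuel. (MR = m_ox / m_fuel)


MR = 95554 / 37455 = 2.55

2.55


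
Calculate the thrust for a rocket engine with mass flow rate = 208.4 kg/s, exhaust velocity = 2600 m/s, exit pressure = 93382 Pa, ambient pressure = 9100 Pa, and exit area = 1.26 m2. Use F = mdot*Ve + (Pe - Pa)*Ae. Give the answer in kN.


F = 208.4 * 2600 + (93382 - 9100) * 1.26 = 648035.0 N = 648.0 kN

648.0 kN


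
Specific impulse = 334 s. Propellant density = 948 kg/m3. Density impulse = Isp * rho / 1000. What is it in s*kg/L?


rho*Isp = 334 * 948 / 1000 = 317 s*kg/L

317 s*kg/L


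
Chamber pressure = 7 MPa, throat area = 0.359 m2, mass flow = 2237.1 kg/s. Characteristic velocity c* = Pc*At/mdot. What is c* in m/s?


c* = 7e6 * 0.359 / 2237.1 = 1123 m/s

1123 m/s


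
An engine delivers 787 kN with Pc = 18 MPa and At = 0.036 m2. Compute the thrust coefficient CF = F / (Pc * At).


CF = 787000 / (18e6 * 0.036) = 1.21

1.21


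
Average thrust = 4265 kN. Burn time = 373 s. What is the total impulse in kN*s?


It = 4265 * 373 = 1590845 kN*s

1590845 kN*s


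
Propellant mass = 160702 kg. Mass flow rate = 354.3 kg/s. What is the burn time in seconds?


tb = 160702 / 354.3 = 453.6 s

453.6 s


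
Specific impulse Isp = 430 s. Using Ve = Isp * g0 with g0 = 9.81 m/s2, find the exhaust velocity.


Ve = Isp * g0 = 430 * 9.81 = 4218.3 m/s

4218.3 m/s


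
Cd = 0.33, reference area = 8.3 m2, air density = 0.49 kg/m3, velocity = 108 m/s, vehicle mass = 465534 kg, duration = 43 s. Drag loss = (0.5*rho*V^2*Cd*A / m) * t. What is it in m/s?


D = 0.5 * 0.49 * 108^2 * 0.33 * 8.3 = 7827.19 N
a = 7827.19 / 465534 = 0.0168 m/s2
dV = 0.0168 * 43 = 0.7 m/s

0.7 m/s


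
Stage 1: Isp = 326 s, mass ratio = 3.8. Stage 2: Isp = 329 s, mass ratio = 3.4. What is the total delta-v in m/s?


dV1 = 326 * 9.81 * ln(3.8) = 4269.4 m/s
dV2 = 329 * 9.81 * ln(3.4) = 3949.7 m/s
Total dV = 4269.4 + 3949.7 = 8219.1 m/s ~ 8219 m/s

8219 m/s


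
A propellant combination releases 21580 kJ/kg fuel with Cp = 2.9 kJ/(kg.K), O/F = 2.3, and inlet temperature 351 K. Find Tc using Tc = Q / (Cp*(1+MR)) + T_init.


Tc = 21580 / (2.9 * (1 + 2.3)) + 351 = 2606 K

2606 K


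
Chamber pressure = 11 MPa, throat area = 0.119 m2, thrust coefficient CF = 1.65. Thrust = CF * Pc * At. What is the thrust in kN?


F = 1.65 * 11e6 * 0.119 = 2.1598e+06 N = 2159.8 kN

2159.8 kN


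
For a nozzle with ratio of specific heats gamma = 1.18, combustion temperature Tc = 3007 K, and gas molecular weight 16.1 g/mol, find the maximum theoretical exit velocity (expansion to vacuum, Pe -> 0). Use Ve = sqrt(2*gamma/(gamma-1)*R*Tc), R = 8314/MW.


R = 8314 / 16.1 = 516.4 J/(kg.K)
Ve = sqrt(2 * 1.18 / (1.18 - 1) * 516.4 * 3007) = 4512 m/s

4512 m/s


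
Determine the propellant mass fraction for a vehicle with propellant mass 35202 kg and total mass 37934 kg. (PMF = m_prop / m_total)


PMF = 35202 / 37934 = 0.928

0.928


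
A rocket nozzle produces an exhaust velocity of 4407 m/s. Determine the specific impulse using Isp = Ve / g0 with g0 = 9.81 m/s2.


Isp = Ve / g0 = 4407 / 9.81 = 449.2 s

449.2 s


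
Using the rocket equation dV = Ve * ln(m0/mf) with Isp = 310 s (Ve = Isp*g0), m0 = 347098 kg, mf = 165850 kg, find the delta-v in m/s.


Ve = 310 * 9.81 = 3041.1 m/s
dV = 3041.1 * ln(347098/165850) = 2246 m/s

2246 m/s


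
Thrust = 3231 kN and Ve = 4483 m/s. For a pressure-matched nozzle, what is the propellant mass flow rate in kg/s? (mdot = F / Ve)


mdot = F / Ve = 3231000 / 4483 = 720.7 kg/s

720.7 kg/s


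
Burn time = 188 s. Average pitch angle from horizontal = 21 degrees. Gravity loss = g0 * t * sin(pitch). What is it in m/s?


GL = 9.81 * 188 * sin(21 deg) = 661 m/s

661 m/s


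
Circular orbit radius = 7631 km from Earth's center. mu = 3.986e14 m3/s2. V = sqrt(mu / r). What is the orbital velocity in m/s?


V = sqrt(3.986e14 / 7631000) = 7227 m/s

7227 m/s


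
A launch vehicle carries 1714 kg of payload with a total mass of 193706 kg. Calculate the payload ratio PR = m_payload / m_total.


PR = 1714 / 193706 = 0.0088

0.0088


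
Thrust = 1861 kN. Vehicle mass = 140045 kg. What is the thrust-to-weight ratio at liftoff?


TWR = 1861000 / (140045 * 9.81) = 1.35

1.35


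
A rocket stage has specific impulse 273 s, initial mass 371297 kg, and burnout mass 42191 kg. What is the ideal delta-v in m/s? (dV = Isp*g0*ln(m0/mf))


Ve = 273 * 9.81 = 2678.13 m/s
dV = 2678.13 * ln(371297/42191) = 5824 m/s

5824 m/s


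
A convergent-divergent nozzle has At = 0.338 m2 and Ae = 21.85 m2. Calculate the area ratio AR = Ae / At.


AR = 21.85 / 0.338 = 64.6

64.6


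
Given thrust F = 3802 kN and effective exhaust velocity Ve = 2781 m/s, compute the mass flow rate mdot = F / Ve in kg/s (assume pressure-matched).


mdot = F / Ve = 3802000 / 2781 = 1367.1 kg/s

1367.1 kg/s


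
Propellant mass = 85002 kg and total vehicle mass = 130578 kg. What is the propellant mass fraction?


PMF = 85002 / 130578 = 0.651

0.651


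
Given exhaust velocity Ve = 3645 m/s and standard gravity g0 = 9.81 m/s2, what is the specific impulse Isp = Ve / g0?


Isp = Ve / g0 = 3645 / 9.81 = 371.6 s

371.6 s


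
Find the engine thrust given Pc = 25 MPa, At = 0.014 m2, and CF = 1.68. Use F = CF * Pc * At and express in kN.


F = 1.68 * 25e6 * 0.014 = 588000.0 N = 588.0 kN

588.0 kN


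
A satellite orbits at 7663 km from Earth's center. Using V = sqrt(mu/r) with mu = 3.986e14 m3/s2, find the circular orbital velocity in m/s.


V = sqrt(3.986e14 / 7663000) = 7212 m/s

7212 m/s


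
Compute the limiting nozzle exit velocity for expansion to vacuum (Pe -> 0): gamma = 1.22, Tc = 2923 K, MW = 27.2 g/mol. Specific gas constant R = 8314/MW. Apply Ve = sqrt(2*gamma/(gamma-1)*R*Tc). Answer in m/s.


R = 8314 / 27.2 = 305.66 J/(kg.K)
Ve = sqrt(2 * 1.22 / (1.22 - 1) * 305.66 * 2923) = 3148 m/s

3148 m/s


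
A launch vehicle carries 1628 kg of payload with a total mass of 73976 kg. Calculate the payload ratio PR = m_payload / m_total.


PR = 1628 / 73976 = 0.022

0.022


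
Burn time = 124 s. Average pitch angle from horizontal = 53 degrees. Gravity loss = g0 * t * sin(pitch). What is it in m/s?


GL = 9.81 * 124 * sin(53 deg) = 971 m/s

971 m/s


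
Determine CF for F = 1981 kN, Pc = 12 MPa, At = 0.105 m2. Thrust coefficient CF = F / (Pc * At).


CF = 1981000 / (12e6 * 0.105) = 1.57

1.57


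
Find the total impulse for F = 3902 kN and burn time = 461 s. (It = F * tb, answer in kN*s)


It = 3902 * 461 = 1798822 kN*s

1798822 kN*s


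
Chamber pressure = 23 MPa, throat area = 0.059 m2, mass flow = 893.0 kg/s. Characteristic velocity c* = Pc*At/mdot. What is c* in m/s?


c* = 23e6 * 0.059 / 893.0 = 1520 m/s

1520 m/s


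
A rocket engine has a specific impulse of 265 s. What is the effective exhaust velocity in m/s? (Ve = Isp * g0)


Ve = Isp * g0 = 265 * 9.81 = 2599.7 m/s

2599.7 m/s


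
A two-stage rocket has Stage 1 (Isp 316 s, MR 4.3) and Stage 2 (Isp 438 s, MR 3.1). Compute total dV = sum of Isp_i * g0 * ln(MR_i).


dV1 = 316 * 9.81 * ln(4.3) = 4521.6 m/s
dV2 = 438 * 9.81 * ln(3.1) = 4861.4 m/s
Total dV = 4521.6 + 4861.4 = 9383.0 m/s ~ 9383 m/s

9383 m/s


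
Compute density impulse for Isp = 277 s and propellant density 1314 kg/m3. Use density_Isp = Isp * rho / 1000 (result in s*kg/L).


rho*Isp = 277 * 1314 / 1000 = 364 s*kg/L

364 s*kg/L


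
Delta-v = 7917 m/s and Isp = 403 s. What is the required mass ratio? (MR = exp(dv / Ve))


Ve = 403 * 9.81 = 3953.43 m/s
MR = exp(7917 / 3953.43) = 7.408

7.408


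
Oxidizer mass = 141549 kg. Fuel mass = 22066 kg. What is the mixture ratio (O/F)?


MR = 141549 / 22066 = 6.41

6.41


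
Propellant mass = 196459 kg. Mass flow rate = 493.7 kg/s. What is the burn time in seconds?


tb = 196459 / 493.7 = 397.9 s

397.9 s


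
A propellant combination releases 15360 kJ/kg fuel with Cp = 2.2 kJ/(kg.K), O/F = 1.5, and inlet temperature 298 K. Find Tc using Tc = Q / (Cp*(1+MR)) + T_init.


Tc = 15360 / (2.2 * (1 + 1.5)) + 298 = 3091 K

3091 K


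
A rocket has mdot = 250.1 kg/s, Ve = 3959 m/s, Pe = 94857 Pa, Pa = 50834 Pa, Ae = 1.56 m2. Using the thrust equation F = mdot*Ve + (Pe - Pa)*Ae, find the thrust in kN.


F = 250.1 * 3959 + (94857 - 50834) * 1.56 = 1.0588e+06 N = 1058.8 kN

1058.8 kN


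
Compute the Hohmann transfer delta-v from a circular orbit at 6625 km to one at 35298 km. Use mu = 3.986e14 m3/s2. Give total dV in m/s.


V1 = sqrt(mu/r1) = 7756.68 m/s
dV1 = V1*(sqrt(2*r2/(r1+r2)) - 1) = 2308.92 m/s
V2 = sqrt(mu/r2) = 3360.42 m/s
dV2 = V2*(1 - sqrt(2*r1/(r1+r2))) = 1471.23 m/s
Total dV = 3780 m/s

3780 m/s


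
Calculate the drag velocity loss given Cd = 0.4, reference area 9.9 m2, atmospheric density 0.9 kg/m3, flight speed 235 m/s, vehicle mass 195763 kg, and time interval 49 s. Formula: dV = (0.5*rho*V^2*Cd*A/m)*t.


D = 0.5 * 0.9 * 235^2 * 0.4 * 9.9 = 98410.95 N
a = 98410.95 / 195763 = 0.5027 m/s2
dV = 0.5027 * 49 = 24.6 m/s

24.6 m/s


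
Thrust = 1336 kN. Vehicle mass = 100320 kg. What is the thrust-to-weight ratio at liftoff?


TWR = 1336000 / (100320 * 9.81) = 1.36

1.36


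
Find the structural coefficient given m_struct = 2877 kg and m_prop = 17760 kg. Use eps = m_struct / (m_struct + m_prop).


eps = 2877 / (2877 + 17760) = 0.1394

0.1394


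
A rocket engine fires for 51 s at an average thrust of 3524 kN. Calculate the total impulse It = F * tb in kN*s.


It = 3524 * 51 = 179724 kN*s

179724 kN*s


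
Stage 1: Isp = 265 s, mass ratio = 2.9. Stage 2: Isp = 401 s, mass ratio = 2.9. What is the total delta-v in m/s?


dV1 = 265 * 9.81 * ln(2.9) = 2767.9 m/s
dV2 = 401 * 9.81 * ln(2.9) = 4188.4 m/s
Total dV = 2767.9 + 4188.4 = 6956.3 m/s ~ 6956 m/s

6956 m/s


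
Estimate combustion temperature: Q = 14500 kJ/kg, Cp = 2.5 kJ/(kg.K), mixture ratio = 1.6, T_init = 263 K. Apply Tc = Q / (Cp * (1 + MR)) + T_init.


Tc = 14500 / (2.5 * (1 + 1.6)) + 263 = 2494 K

2494 K


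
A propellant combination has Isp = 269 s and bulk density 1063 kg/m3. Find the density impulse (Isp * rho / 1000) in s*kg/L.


rho*Isp = 269 * 1063 / 1000 = 286 s*kg/L

286 s*kg/L


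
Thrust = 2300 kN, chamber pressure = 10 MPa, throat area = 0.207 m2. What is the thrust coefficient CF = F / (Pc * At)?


CF = 2300000 / (10e6 * 0.207) = 1.11

1.11


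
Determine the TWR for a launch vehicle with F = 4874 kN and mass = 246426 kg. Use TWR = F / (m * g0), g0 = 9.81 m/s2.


TWR = 4874000 / (246426 * 9.81) = 2.02

2.02


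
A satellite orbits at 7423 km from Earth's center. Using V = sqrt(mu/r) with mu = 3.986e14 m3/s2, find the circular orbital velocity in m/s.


V = sqrt(3.986e14 / 7423000) = 7328 m/s

7328 m/s


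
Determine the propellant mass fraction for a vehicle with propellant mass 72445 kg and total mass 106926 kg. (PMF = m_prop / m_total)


PMF = 72445 / 106926 = 0.678

0.678


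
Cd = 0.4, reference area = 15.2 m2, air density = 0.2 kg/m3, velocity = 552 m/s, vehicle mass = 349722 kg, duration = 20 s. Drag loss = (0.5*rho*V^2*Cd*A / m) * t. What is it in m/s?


D = 0.5 * 0.2 * 552^2 * 0.4 * 15.2 = 185260.03 N
a = 185260.03 / 349722 = 0.5297 m/s2
dV = 0.5297 * 20 = 10.6 m/s

10.6 m/s


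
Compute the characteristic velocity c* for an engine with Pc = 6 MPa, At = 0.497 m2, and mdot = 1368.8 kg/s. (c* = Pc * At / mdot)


c* = 6e6 * 0.497 / 1368.8 = 2179 m/s

2179 m/s


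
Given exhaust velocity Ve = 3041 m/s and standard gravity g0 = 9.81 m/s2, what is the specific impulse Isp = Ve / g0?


Isp = Ve / g0 = 3041 / 9.81 = 310.0 s

310.0 s


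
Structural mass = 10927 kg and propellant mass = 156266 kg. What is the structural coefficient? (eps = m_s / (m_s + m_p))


eps = 10927 / (10927 + 156266) = 0.0654

0.0654


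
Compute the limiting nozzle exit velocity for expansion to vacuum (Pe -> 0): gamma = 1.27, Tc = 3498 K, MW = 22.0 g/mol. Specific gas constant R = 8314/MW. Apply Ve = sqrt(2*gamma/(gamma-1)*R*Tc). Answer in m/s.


R = 8314 / 22.0 = 377.91 J/(kg.K)
Ve = sqrt(2 * 1.27 / (1.27 - 1) * 377.91 * 3498) = 3526 m/s

3526 m/s


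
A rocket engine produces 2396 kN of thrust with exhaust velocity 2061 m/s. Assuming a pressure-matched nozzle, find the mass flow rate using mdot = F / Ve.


mdot = F / Ve = 2396000 / 2061 = 1162.5 kg/s

1162.5 kg/s


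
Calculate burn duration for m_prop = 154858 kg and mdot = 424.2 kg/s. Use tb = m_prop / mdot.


tb = 154858 / 424.2 = 365.1 s

365.1 s


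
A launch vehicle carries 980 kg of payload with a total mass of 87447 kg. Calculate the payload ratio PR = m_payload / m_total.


PR = 980 / 87447 = 0.0112

0.0112


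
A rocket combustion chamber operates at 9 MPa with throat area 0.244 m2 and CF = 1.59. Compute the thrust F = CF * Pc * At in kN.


F = 1.59 * 9e6 * 0.244 = 3.4916e+06 N = 3491.6 kN

3491.6 kN


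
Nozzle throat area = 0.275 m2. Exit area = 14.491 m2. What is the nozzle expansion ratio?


AR = 14.491 / 0.275 = 52.7

52.7


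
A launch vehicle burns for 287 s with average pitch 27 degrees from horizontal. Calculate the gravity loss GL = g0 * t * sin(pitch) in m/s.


GL = 9.81 * 287 * sin(27 deg) = 1278 m/s

1278 m/s


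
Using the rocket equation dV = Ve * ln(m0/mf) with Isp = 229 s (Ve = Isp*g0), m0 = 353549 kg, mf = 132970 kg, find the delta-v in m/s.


Ve = 229 * 9.81 = 2246.49 m/s
dV = 2246.49 * ln(353549/132970) = 2197 m/s

2197 m/s


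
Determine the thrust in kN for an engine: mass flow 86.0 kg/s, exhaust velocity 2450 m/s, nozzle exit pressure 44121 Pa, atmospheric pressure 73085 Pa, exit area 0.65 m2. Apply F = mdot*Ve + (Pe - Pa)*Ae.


F = 86.0 * 2450 + (44121 - 73085) * 0.65 = 191873.0 N = 191.9 kN

191.9 kN


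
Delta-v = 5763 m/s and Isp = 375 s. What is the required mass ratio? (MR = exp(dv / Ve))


Ve = 375 * 9.81 = 3678.75 m/s
MR = exp(5763 / 3678.75) = 4.79

4.79


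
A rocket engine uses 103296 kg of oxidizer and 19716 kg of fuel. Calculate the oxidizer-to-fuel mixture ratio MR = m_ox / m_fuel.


MR = 103296 / 19716 = 5.24

5.24


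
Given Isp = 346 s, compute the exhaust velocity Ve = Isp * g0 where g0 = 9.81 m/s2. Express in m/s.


Ve = Isp * g0 = 346 * 9.81 = 3394.3 m/s

3394.3 m/s


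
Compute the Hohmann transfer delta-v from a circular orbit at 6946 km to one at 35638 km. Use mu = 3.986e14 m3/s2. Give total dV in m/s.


V1 = sqrt(mu/r1) = 7575.32 m/s
dV1 = V1*(sqrt(2*r2/(r1+r2)) - 1) = 2225.21 m/s
V2 = sqrt(mu/r2) = 3344.35 m/s
dV2 = V2*(1 - sqrt(2*r1/(r1+r2))) = 1434.19 m/s
Total dV = 3659 m/s

3659 m/s


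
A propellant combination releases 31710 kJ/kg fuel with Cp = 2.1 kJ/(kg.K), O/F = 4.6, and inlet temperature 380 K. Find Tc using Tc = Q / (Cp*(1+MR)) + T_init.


Tc = 31710 / (2.1 * (1 + 4.6)) + 380 = 3076 K

3076 K


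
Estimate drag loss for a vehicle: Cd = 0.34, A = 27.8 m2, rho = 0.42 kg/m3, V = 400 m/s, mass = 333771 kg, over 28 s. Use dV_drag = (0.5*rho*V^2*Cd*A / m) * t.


D = 0.5 * 0.42 * 400^2 * 0.34 * 27.8 = 317587.2 N
a = 317587.2 / 333771 = 0.9515 m/s2
dV = 0.9515 * 28 = 26.6 m/s

26.6 m/s


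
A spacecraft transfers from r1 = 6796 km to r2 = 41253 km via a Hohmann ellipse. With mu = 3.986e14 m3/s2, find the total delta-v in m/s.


V1 = sqrt(mu/r1) = 7658.47 m/s
dV1 = V1*(sqrt(2*r2/(r1+r2)) - 1) = 2377.11 m/s
V2 = sqrt(mu/r2) = 3108.43 m/s
dV2 = V2*(1 - sqrt(2*r1/(r1+r2))) = 1455.17 m/s
Total dV = 3832 m/s

3832 m/s


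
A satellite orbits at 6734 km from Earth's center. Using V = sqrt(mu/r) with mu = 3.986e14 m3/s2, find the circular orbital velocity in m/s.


V = sqrt(3.986e14 / 6734000) = 7694 m/s

7694 m/s


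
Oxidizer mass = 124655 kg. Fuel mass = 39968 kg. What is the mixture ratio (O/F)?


MR = 124655 / 39968 = 3.12

3.12


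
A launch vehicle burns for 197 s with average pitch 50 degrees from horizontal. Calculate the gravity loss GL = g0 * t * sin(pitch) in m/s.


GL = 9.81 * 197 * sin(50 deg) = 1480 m/s

1480 m/s


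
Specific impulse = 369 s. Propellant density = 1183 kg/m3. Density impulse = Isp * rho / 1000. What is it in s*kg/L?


rho*Isp = 369 * 1183 / 1000 = 437 s*kg/L

437 s*kg/L


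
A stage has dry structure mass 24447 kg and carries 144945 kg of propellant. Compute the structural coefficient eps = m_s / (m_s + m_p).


eps = 24447 / (24447 + 144945) = 0.1443

0.1443


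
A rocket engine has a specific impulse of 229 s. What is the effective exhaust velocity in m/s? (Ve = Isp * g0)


Ve = Isp * g0 = 229 * 9.81 = 2246.5 m/s

2246.5 m/s


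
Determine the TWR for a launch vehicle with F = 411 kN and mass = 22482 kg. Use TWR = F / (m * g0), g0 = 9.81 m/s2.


TWR = 411000 / (22482 * 9.81) = 1.86

1.86


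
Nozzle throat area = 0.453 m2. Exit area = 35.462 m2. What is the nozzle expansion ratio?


AR = 35.462 / 0.453 = 78.3

78.3


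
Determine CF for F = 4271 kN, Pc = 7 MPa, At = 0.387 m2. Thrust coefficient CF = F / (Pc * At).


CF = 4271000 / (7e6 * 0.387) = 1.58

1.58


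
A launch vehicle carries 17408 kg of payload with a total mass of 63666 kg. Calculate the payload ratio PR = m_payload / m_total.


PR = 17408 / 63666 = 0.2734

0.2734


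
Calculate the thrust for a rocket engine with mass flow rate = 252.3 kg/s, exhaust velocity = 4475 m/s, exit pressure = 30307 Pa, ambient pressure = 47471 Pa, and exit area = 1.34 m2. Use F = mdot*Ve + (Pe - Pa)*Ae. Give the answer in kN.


F = 252.3 * 4475 + (30307 - 47471) * 1.34 = 1.1060e+06 N = 1106.0 kN

1106.0 kN


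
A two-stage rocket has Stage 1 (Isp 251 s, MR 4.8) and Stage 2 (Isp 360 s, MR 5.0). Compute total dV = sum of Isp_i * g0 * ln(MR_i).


dV1 = 251 * 9.81 * ln(4.8) = 3862.4 m/s
dV2 = 360 * 9.81 * ln(5.0) = 5683.9 m/s
Total dV = 3862.4 + 5683.9 = 9546.3 m/s ~ 9546 m/s

9546 m/s


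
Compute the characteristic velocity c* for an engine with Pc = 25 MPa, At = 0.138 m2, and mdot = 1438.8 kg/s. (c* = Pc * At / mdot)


c* = 25e6 * 0.138 / 1438.8 = 2398 m/s

2398 m/s


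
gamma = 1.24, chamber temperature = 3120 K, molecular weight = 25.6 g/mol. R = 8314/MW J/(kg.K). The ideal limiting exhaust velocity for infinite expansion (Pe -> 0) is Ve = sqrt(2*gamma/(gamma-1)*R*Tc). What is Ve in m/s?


R = 8314 / 25.6 = 324.77 J/(kg.K)
Ve = sqrt(2 * 1.24 / (1.24 - 1) * 324.77 * 3120) = 3236 m/s

3236 m/s


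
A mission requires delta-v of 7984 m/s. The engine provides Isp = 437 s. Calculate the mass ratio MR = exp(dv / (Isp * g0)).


Ve = 437 * 9.81 = 4286.97 m/s
MR = exp(7984 / 4286.97) = 6.439

6.439


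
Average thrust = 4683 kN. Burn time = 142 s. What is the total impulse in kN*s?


It = 4683 * 142 = 664986 kN*s

664986 kN*s


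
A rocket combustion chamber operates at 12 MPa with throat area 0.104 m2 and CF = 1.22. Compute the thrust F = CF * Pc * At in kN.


F = 1.22 * 12e6 * 0.104 = 1.5226e+06 N = 1522.6 kN

1522.6 kN


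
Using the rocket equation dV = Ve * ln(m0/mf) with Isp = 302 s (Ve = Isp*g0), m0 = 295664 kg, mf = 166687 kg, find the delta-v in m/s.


Ve = 302 * 9.81 = 2962.62 m/s
dV = 2962.62 * ln(295664/166687) = 1698 m/s

1698 m/s


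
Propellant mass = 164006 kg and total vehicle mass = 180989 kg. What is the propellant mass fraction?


PMF = 164006 / 180989 = 0.906

0.906


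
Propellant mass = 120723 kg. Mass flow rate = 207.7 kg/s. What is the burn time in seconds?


tb = 120723 / 207.7 = 581.2 s

581.2 s


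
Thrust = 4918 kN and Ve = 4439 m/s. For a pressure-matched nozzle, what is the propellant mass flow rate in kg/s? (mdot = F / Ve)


mdot = F / Ve = 4918000 / 4439 = 1107.9 kg/s

1107.9 kg/s


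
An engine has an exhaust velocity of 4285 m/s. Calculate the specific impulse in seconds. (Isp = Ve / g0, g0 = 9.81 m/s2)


Isp = Ve / g0 = 4285 / 9.81 = 436.8 s

436.8 s


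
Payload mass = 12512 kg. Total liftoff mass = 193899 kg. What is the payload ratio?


PR = 12512 / 193899 = 0.0645

0.0645


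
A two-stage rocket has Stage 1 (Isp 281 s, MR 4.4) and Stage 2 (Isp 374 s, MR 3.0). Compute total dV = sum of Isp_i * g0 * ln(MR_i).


dV1 = 281 * 9.81 * ln(4.4) = 4084.2 m/s
dV2 = 374 * 9.81 * ln(3.0) = 4030.7 m/s
Total dV = 4084.2 + 4030.7 = 8114.9 m/s ~ 8115 m/s

8115 m/s


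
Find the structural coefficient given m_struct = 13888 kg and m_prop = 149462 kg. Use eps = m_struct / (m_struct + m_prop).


eps = 13888 / (13888 + 149462) = 0.085

0.085


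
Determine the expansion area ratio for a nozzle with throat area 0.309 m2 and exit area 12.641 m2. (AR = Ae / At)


AR = 12.641 / 0.309 = 40.9

40.9


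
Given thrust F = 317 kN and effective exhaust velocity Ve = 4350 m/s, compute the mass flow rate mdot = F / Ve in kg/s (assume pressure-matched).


mdot = F / Ve = 317000 / 4350 = 72.9 kg/s

72.9 kg/s


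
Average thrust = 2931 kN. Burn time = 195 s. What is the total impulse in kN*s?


It = 2931 * 195 = 571545 kN*s

571545 kN*s


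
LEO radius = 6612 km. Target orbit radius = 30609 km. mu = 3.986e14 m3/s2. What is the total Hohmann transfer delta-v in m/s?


V1 = sqrt(mu/r1) = 7764.3 m/s
dV1 = V1*(sqrt(2*r2/(r1+r2)) - 1) = 2193.14 m/s
V2 = sqrt(mu/r2) = 3608.64 m/s
dV2 = V2*(1 - sqrt(2*r1/(r1+r2))) = 1457.69 m/s
Total dV = 3651 m/s

3651 m/s


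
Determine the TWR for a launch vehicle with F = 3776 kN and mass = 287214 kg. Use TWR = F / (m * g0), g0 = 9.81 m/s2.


TWR = 3776000 / (287214 * 9.81) = 1.34

1.34


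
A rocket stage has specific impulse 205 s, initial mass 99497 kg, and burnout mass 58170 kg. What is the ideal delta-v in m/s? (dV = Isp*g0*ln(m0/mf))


Ve = 205 * 9.81 = 2011.05 m/s
dV = 2011.05 * ln(99497/58170) = 1079 m/s

1079 m/s


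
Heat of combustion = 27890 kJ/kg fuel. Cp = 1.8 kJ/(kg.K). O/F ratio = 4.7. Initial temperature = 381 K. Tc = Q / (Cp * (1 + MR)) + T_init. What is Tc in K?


Tc = 27890 / (1.8 * (1 + 4.7)) + 381 = 3099 K

3099 K


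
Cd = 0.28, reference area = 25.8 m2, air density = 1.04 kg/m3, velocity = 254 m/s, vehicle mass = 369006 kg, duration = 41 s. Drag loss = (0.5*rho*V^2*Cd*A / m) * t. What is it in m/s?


D = 0.5 * 1.04 * 254^2 * 0.28 * 25.8 = 242353.06 N
a = 242353.06 / 369006 = 0.6568 m/s2
dV = 0.6568 * 41 = 26.9 m/s

26.9 m/s


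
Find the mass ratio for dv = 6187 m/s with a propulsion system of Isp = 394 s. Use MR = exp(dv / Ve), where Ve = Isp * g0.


Ve = 394 * 9.81 = 3865.14 m/s
MR = exp(6187 / 3865.14) = 4.957

4.957


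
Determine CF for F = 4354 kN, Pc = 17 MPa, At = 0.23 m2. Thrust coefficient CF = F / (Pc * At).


CF = 4354000 / (17e6 * 0.23) = 1.11

1.11


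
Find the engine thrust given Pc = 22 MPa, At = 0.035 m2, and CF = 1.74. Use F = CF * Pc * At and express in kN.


F = 1.74 * 22e6 * 0.035 = 1.3398e+06 N = 1339.8 kN

1339.8 kN


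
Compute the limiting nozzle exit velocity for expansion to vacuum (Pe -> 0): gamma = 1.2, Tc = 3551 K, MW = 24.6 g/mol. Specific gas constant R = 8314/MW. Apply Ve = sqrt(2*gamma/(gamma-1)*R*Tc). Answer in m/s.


R = 8314 / 24.6 = 337.97 J/(kg.K)
Ve = sqrt(2 * 1.2 / (1.2 - 1) * 337.97 * 3551) = 3795 m/s

3795 m/s


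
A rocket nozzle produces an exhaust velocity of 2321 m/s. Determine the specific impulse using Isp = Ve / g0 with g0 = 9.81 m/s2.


Isp = Ve / g0 = 2321 / 9.81 = 236.6 s

236.6 s


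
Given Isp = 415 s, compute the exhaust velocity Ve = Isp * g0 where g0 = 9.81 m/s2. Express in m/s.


Ve = Isp * g0 = 415 * 9.81 = 4071.2 m/s

4071.2 m/s


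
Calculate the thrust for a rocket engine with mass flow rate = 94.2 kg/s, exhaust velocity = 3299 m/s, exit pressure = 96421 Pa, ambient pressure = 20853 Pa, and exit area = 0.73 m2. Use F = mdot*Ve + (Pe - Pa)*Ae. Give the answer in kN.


F = 94.2 * 3299 + (96421 - 20853) * 0.73 = 365930.0 N = 365.9 kN

365.9 kN


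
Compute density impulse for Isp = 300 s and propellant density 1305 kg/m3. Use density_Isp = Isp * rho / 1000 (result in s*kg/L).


rho*Isp = 300 * 1305 / 1000 = 392 s*kg/L

392 s*kg/L


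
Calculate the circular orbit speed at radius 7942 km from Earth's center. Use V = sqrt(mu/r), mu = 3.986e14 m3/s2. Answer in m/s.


V = sqrt(3.986e14 / 7942000) = 7084 m/s

7084 m/s


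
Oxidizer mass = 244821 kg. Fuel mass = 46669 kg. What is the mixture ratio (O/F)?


MR = 244821 / 46669 = 5.25

5.25


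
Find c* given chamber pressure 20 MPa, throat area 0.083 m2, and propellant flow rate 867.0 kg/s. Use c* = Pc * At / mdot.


c* = 20e6 * 0.083 / 867.0 = 1915 m/s

1915 m/s


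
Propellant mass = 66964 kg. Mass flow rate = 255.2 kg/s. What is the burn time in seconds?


tb = 66964 / 255.2 = 262.4 s

262.4 s


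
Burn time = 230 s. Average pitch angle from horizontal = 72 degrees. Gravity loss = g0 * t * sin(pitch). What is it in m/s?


GL = 9.81 * 230 * sin(72 deg) = 2146 m/s

2146 m/s


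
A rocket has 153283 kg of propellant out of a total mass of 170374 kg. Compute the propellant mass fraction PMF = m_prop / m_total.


PMF = 153283 / 170374 = 0.9

0.9


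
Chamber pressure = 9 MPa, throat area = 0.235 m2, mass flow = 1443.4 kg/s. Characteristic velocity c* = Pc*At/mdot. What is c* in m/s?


c* = 9e6 * 0.235 / 1443.4 = 1465 m/s

1465 m/s


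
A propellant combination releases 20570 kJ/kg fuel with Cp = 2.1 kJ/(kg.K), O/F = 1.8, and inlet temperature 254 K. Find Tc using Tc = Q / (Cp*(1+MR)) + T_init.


Tc = 20570 / (2.1 * (1 + 1.8)) + 254 = 3752 K

3752 K


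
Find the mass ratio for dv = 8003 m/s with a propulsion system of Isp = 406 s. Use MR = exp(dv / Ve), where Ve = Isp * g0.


Ve = 406 * 9.81 = 3982.86 m/s
MR = exp(8003 / 3982.86) = 7.459

7.459


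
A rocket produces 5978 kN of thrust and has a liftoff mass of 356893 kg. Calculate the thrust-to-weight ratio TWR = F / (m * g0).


TWR = 5978000 / (356893 * 9.81) = 1.71

1.71


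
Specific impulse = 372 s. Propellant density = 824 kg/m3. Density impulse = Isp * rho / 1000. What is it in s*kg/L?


rho*Isp = 372 * 824 / 1000 = 307 s*kg/L

307 s*kg/L


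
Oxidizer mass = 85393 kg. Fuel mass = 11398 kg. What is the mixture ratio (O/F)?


MR = 85393 / 11398 = 7.49

7.49


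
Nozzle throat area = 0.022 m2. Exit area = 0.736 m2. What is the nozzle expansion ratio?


AR = 0.736 / 0.022 = 33.5

33.5


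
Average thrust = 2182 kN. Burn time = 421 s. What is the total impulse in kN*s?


It = 2182 * 421 = 918622 kN*s

918622 kN*s


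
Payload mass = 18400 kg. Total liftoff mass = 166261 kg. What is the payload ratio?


PR = 18400 / 166261 = 0.1107

0.1107


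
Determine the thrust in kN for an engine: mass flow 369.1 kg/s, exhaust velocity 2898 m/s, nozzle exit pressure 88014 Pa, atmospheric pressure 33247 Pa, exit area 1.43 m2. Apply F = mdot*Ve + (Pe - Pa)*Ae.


F = 369.1 * 2898 + (88014 - 33247) * 1.43 = 1.1480e+06 N = 1148.0 kN

1148.0 kN


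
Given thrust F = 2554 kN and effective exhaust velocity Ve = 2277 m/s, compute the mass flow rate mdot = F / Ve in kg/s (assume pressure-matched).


mdot = F / Ve = 2554000 / 2277 = 1121.7 kg/s

1121.7 kg/s


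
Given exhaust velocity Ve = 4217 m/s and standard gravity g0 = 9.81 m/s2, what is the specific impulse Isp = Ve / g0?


Isp = Ve / g0 = 4217 / 9.81 = 429.9 s

429.9 s


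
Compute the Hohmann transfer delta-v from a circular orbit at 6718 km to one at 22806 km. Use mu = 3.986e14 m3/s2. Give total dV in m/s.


V1 = sqrt(mu/r1) = 7702.8 m/s
dV1 = V1*(sqrt(2*r2/(r1+r2)) - 1) = 1871.36 m/s
V2 = sqrt(mu/r2) = 4180.65 m/s
dV2 = V2*(1 - sqrt(2*r1/(r1+r2))) = 1360.38 m/s
Total dV = 3232 m/s

3232 m/s


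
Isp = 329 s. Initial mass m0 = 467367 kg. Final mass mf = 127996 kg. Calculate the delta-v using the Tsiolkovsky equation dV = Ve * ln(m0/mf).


Ve = 329 * 9.81 = 3227.49 m/s
dV = 3227.49 * ln(467367/127996) = 4180 m/s

4180 m/s


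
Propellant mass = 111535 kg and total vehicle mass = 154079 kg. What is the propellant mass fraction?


PMF = 111535 / 154079 = 0.724

0.724


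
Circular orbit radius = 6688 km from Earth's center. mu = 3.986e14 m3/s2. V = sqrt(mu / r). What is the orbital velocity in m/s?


V = sqrt(3.986e14 / 6688000) = 7720 m/s

7720 m/s


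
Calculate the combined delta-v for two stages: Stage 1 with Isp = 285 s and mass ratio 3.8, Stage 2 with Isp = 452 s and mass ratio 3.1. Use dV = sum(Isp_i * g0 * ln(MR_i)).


dV1 = 285 * 9.81 * ln(3.8) = 3732.5 m/s
dV2 = 452 * 9.81 * ln(3.1) = 5016.8 m/s
Total dV = 3732.5 + 5016.8 = 8749.3 m/s ~ 8749 m/s

8749 m/s


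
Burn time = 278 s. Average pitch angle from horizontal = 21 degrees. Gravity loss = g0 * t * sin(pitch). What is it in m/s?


GL = 9.81 * 278 * sin(21 deg) = 977 m/s

977 m/s


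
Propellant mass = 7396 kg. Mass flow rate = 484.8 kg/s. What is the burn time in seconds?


tb = 7396 / 484.8 = 15.3 s

15.3 s


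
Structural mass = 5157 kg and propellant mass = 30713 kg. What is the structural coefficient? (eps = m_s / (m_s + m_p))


eps = 5157 / (5157 + 30713) = 0.1438

0.1438


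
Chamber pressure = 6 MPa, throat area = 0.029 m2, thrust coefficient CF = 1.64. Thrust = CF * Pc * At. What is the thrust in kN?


F = 1.64 * 6e6 * 0.029 = 285360.0 N = 285.4 kN

285.4 kN


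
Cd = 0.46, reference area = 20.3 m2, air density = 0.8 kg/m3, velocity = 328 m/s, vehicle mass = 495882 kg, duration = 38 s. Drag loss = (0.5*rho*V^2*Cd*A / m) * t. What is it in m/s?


D = 0.5 * 0.8 * 328^2 * 0.46 * 20.3 = 401847.76 N
a = 401847.76 / 495882 = 0.8104 m/s2
dV = 0.8104 * 38 = 30.8 m/s

30.8 m/s


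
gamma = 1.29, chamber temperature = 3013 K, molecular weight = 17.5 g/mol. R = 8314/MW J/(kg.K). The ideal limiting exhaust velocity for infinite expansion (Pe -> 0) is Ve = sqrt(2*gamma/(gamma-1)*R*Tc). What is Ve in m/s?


R = 8314 / 17.5 = 475.09 J/(kg.K)
Ve = sqrt(2 * 1.29 / (1.29 - 1) * 475.09 * 3013) = 3569 m/s

3569 m/s


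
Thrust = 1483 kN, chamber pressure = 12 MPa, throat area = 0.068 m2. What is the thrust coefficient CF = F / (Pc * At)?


CF = 1483000 / (12e6 * 0.068) = 1.82

1.82


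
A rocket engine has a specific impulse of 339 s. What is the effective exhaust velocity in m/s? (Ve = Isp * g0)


Ve = Isp * g0 = 339 * 9.81 = 3325.6 m/s

3325.6 m/s


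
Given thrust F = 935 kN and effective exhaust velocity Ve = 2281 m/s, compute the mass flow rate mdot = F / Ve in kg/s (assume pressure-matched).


mdot = F / Ve = 935000 / 2281 = 409.9 kg/s

409.9 kg/s


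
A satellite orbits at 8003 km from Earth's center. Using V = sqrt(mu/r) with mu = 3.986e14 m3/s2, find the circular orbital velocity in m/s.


V = sqrt(3.986e14 / 8003000) = 7057 m/s

7057 m/s


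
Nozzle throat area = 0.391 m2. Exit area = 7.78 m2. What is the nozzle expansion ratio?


AR = 7.78 / 0.391 = 19.9

19.9


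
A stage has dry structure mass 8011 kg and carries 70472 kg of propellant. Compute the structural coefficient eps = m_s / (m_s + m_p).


eps = 8011 / (8011 + 70472) = 0.1021

0.1021


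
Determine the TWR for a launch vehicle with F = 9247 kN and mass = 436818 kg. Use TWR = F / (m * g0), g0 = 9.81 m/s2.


TWR = 9247000 / (436818 * 9.81) = 2.16

2.16


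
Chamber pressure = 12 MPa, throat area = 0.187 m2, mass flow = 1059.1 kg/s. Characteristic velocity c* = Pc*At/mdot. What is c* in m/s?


c* = 12e6 * 0.187 / 1059.1 = 2119 m/s

2119 m/s


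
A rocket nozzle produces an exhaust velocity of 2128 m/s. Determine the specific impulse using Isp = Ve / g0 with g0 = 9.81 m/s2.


Isp = Ve / g0 = 2128 / 9.81 = 216.9 s

216.9 s


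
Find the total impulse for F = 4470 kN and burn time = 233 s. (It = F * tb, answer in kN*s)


It = 4470 * 233 = 1041510 kN*s

1041510 kN*s


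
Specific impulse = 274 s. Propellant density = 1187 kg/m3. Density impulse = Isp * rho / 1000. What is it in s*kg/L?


rho*Isp = 274 * 1187 / 1000 = 325 s*kg/L

325 s*kg/L


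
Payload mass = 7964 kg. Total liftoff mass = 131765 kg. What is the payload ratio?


PR = 7964 / 131765 = 0.0604

0.0604


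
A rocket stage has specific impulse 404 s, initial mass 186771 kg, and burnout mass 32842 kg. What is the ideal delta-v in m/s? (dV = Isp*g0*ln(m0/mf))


Ve = 404 * 9.81 = 3963.24 m/s
dV = 3963.24 * ln(186771/32842) = 6889 m/s

6889 m/s


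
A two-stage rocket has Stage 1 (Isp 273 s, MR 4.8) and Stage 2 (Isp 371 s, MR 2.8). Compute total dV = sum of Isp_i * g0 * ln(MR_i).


dV1 = 273 * 9.81 * ln(4.8) = 4201.0 m/s
dV2 = 371 * 9.81 * ln(2.8) = 3747.3 m/s
Total dV = 4201.0 + 3747.3 = 7948.3 m/s ~ 7948 m/s

7948 m/s


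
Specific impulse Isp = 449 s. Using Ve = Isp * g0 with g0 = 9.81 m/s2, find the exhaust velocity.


Ve = Isp * g0 = 449 * 9.81 = 4404.7 m/s

4404.7 m/s


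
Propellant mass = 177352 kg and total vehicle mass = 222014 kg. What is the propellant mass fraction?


PMF = 177352 / 222014 = 0.799

0.799


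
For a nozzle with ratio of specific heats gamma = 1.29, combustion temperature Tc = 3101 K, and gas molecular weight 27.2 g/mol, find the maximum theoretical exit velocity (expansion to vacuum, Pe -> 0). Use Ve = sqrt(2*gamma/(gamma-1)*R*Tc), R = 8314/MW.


R = 8314 / 27.2 = 305.66 J/(kg.K)
Ve = sqrt(2 * 1.29 / (1.29 - 1) * 305.66 * 3101) = 2904 m/s

2904 m/s


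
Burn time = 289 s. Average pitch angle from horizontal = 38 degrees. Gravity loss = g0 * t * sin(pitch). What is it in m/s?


GL = 9.81 * 289 * sin(38 deg) = 1745 m/s

1745 m/s


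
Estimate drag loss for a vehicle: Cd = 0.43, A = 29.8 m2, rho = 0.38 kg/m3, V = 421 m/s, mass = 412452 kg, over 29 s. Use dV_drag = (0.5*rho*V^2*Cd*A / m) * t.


D = 0.5 * 0.38 * 421^2 * 0.43 * 29.8 = 431521.57 N
a = 431521.57 / 412452 = 1.0462 m/s2
dV = 1.0462 * 29 = 30.3 m/s

30.3 m/s


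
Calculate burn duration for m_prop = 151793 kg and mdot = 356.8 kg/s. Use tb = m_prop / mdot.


tb = 151793 / 356.8 = 425.4 s

425.4 s


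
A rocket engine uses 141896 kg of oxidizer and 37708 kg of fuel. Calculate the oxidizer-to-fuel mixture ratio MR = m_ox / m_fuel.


MR = 141896 / 37708 = 3.76

3.76


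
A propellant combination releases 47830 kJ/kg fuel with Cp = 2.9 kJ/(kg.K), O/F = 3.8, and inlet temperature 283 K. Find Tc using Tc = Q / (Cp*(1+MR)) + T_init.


Tc = 47830 / (2.9 * (1 + 3.8)) + 283 = 3719 K

3719 K


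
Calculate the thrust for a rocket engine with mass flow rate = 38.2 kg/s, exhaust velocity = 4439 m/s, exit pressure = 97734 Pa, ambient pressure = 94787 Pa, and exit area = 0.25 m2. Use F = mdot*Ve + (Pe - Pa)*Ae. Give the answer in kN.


F = 38.2 * 4439 + (97734 - 94787) * 0.25 = 170307.0 N = 170.3 kN

170.3 kN


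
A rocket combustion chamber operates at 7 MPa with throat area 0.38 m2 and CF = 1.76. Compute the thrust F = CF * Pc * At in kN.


F = 1.76 * 7e6 * 0.38 = 4.6816e+06 N = 4681.6 kN

4681.6 kN


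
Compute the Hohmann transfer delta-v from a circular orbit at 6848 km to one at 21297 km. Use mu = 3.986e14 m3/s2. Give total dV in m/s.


V1 = sqrt(mu/r1) = 7629.34 m/s
dV1 = V1*(sqrt(2*r2/(r1+r2)) - 1) = 1756.23 m/s
V2 = sqrt(mu/r2) = 4326.23 m/s
dV2 = V2*(1 - sqrt(2*r1/(r1+r2))) = 1308.32 m/s
Total dV = 3065 m/s

3065 m/s


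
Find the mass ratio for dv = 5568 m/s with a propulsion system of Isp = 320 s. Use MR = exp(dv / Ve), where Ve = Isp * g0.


Ve = 320 * 9.81 = 3139.2 m/s
MR = exp(5568 / 3139.2) = 5.893

5.893


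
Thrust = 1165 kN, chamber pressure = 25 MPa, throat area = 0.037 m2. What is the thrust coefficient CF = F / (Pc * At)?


CF = 1165000 / (25e6 * 0.037) = 1.26

1.26


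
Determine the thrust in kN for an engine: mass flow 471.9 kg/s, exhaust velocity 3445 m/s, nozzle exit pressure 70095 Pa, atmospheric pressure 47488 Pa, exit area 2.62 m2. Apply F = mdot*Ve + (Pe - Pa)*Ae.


F = 471.9 * 3445 + (70095 - 47488) * 2.62 = 1.6849e+06 N = 1684.9 kN

1684.9 kN


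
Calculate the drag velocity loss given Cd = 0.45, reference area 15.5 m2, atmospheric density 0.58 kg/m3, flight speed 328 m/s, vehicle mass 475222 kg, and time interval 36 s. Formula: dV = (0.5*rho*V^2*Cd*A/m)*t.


D = 0.5 * 0.58 * 328^2 * 0.45 * 15.5 = 217615.54 N
a = 217615.54 / 475222 = 0.4579 m/s2
dV = 0.4579 * 36 = 16.5 m/s

16.5 m/s


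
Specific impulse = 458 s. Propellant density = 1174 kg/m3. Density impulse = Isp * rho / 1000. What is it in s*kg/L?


rho*Isp = 458 * 1174 / 1000 = 538 s*kg/L

538 s*kg/L
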